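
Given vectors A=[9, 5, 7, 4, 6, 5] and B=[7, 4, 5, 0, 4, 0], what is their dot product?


Dot product = sum of element-wise products
A[0]*B[0] = 9*7 = 63
A[1]*B[1] = 5*4 = 20
A[2]*B[2] = 7*5 = 35
A[3]*B[3] = 4*0 = 0
A[4]*B[4] = 6*4 = 24
A[5]*B[5] = 5*0 = 0
Sum = 63 + 20 + 35 + 0 + 24 + 0 = 142

142


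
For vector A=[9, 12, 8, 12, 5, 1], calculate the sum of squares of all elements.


|A|^2 = sum of squared components
A[0]^2 = 9^2 = 81
A[1]^2 = 12^2 = 144
A[2]^2 = 8^2 = 64
A[3]^2 = 12^2 = 144
A[4]^2 = 5^2 = 25
A[5]^2 = 1^2 = 1
Sum = 81 + 144 + 64 + 144 + 25 + 1 = 459

459


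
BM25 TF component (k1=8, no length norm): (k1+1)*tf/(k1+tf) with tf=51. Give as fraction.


BM25 TF component = (k1+1)*tf / (k1+tf)
k1 = 8, tf = 51
Numerator = (8+1)*51 = 459
Denominator = 8 + 51 = 59
= 459/59 = 459/59

459/59


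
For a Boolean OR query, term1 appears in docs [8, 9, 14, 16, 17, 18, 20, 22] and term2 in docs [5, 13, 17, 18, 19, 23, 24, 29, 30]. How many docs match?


Boolean OR: find union of posting lists
term1 docs: [8, 9, 14, 16, 17, 18, 20, 22]
term2 docs: [5, 13, 17, 18, 19, 23, 24, 29, 30]
Union: [5, 8, 9, 13, 14, 16, 17, 18, 19, 20, 22, 23, 24, 29, 30]
|union| = 15

15


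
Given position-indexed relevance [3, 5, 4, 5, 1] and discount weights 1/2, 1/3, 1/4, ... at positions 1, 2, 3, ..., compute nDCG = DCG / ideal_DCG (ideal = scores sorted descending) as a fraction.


Position discount weights w_i = 1/(i+1) for i=1..5:
Weights = [1/2, 1/3, 1/4, 1/5, 1/6]
Actual relevance: [3, 5, 4, 5, 1]
DCG = 3/2 + 5/3 + 4/4 + 5/5 + 1/6 = 16/3
Ideal relevance (sorted desc): [5, 5, 4, 3, 1]
Ideal DCG = 5/2 + 5/3 + 4/4 + 3/5 + 1/6 = 89/15
nDCG = DCG / ideal_DCG = 16/3 / 89/15 = 80/89

80/89


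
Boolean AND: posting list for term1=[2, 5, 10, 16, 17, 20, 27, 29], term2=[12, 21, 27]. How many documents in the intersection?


Boolean AND: find intersection of posting lists
term1 docs: [2, 5, 10, 16, 17, 20, 27, 29]
term2 docs: [12, 21, 27]
Intersection: [27]
|intersection| = 1

1


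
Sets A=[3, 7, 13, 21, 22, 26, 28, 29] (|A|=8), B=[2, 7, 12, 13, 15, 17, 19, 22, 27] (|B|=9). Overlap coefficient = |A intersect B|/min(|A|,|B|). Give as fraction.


A intersect B = [7, 13, 22]
|A intersect B| = 3
min(|A|, |B|) = min(8, 9) = 8
Overlap = 3 / 8 = 3/8

3/8


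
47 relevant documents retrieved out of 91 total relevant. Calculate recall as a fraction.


Recall = retrieved_relevant / total_relevant
= 47 / 91
= 47 / (47 + 44)
= 47/91

47/91


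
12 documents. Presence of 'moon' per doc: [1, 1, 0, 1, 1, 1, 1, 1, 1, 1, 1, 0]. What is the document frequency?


Checking each document for 'moon':
Doc 1: present
Doc 2: present
Doc 3: absent
Doc 4: present
Doc 5: present
Doc 6: present
Doc 7: present
Doc 8: present
Doc 9: present
Doc 10: present
Doc 11: present
Doc 12: absent
df = sum of presences = 1 + 1 + 0 + 1 + 1 + 1 + 1 + 1 + 1 + 1 + 1 + 0 = 10

10


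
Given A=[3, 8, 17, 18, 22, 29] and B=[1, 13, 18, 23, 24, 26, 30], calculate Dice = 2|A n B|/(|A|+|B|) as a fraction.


A intersect B = [18]
|A intersect B| = 1
|A| = 6, |B| = 7
Dice = 2*1 / (6+7)
= 2 / 13 = 2/13

2/13


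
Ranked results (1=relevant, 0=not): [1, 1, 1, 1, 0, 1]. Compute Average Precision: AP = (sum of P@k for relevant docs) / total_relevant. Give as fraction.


Computing P@k for each relevant position:
Position 1: relevant, P@1 = 1/1 = 1
Position 2: relevant, P@2 = 2/2 = 1
Position 3: relevant, P@3 = 3/3 = 1
Position 4: relevant, P@4 = 4/4 = 1
Position 5: not relevant
Position 6: relevant, P@6 = 5/6 = 5/6
Sum of P@k = 1 + 1 + 1 + 1 + 5/6 = 29/6
AP = 29/6 / 5 = 29/30

29/30


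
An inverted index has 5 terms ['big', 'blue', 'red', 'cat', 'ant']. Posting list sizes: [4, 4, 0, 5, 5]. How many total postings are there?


Summing posting list sizes:
'big': 4 postings
'blue': 4 postings
'red': 0 postings
'cat': 5 postings
'ant': 5 postings
Total = 4 + 4 + 0 + 5 + 5 = 18

18


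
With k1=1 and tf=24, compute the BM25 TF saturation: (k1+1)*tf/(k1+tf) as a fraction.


BM25 TF component = (k1+1)*tf / (k1+tf)
k1 = 1, tf = 24
Numerator = (1+1)*24 = 48
Denominator = 1 + 24 = 25
= 48/25 = 48/25

48/25


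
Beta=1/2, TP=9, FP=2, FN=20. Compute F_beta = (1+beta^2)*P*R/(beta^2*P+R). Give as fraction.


P = TP/(TP+FP) = 9/11 = 9/11
R = TP/(TP+FN) = 9/29 = 9/29
beta^2 = 1/2^2 = 1/4
(1 + beta^2) = 5/4
Numerator = (1+beta^2)*P*R = 405/1276
Denominator = beta^2*P + R = 9/44 + 9/29 = 657/1276
F_beta = 45/73

45/73


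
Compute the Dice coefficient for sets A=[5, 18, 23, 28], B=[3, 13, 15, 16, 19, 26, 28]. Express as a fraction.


A intersect B = [28]
|A intersect B| = 1
|A| = 4, |B| = 7
Dice = 2*1 / (4+7)
= 2 / 11 = 2/11

2/11


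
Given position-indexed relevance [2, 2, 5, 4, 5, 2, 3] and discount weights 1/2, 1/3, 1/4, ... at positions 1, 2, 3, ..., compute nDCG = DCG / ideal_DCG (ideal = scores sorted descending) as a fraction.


Position discount weights w_i = 1/(i+1) for i=1..7:
Weights = [1/2, 1/3, 1/4, 1/5, 1/6, 1/7, 1/8]
Actual relevance: [2, 2, 5, 4, 5, 2, 3]
DCG = 2/2 + 2/3 + 5/4 + 4/5 + 5/6 + 2/7 + 3/8 = 1459/280
Ideal relevance (sorted desc): [5, 5, 4, 3, 2, 2, 2]
Ideal DCG = 5/2 + 5/3 + 4/4 + 3/5 + 2/6 + 2/7 + 2/8 = 929/140
nDCG = DCG / ideal_DCG = 1459/280 / 929/140 = 1459/1858

1459/1858


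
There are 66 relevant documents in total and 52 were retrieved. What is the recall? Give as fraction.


Recall = retrieved_relevant / total_relevant
= 52 / 66
= 52 / (52 + 14)
= 26/33

26/33


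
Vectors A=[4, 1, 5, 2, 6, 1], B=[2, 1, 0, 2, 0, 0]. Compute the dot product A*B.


Dot product = sum of element-wise products
A[0]*B[0] = 4*2 = 8
A[1]*B[1] = 1*1 = 1
A[2]*B[2] = 5*0 = 0
A[3]*B[3] = 2*2 = 4
A[4]*B[4] = 6*0 = 0
A[5]*B[5] = 1*0 = 0
Sum = 8 + 1 + 0 + 4 + 0 + 0 = 13

13


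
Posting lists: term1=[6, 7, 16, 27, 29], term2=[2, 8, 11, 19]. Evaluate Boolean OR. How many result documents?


Boolean OR: find union of posting lists
term1 docs: [6, 7, 16, 27, 29]
term2 docs: [2, 8, 11, 19]
Union: [2, 6, 7, 8, 11, 16, 19, 27, 29]
|union| = 9

9


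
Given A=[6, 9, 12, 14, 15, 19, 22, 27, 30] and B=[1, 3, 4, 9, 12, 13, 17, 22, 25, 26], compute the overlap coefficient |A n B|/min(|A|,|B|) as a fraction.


A intersect B = [9, 12, 22]
|A intersect B| = 3
min(|A|, |B|) = min(9, 10) = 9
Overlap = 3 / 9 = 1/3

1/3


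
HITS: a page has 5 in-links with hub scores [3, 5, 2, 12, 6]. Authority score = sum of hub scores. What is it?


Authority = sum of hub scores of in-linkers
In-link 1: hub score = 3
In-link 2: hub score = 5
In-link 3: hub score = 2
In-link 4: hub score = 12
In-link 5: hub score = 6
Authority = 3 + 5 + 2 + 12 + 6 = 28

28


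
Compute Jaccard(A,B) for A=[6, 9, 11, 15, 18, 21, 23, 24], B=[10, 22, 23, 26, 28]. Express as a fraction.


A intersect B = [23]
|A intersect B| = 1
A union B = [6, 9, 10, 11, 15, 18, 21, 22, 23, 24, 26, 28]
|A union B| = 12
Jaccard = 1/12 = 1/12

1/12


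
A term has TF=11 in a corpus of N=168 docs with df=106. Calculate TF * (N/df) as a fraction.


TF * (N/df)
= 11 * (168/106)
= 11 * 84/53
= 924/53

924/53


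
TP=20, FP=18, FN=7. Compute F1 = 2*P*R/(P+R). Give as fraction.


F1 = 2 * P * R / (P + R)
P = TP/(TP+FP) = 20/38 = 10/19
R = TP/(TP+FN) = 20/27 = 20/27
2 * P * R = 2 * 10/19 * 20/27 = 400/513
P + R = 10/19 + 20/27 = 650/513
F1 = 400/513 / 650/513 = 8/13

8/13


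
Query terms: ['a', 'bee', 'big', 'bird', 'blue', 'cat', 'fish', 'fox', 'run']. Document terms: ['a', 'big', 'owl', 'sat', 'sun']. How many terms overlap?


Query terms: ['a', 'bee', 'big', 'bird', 'blue', 'cat', 'fish', 'fox', 'run']
Document terms: ['a', 'big', 'owl', 'sat', 'sun']
Common terms: ['a', 'big']
Overlap count = 2

2


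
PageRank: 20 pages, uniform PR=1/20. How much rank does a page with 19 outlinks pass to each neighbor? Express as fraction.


Initial PR = 1/20 = 1/20
Outlinks = 19
Contribution per link = PR / outlinks
= 1/20 / 19
= 1/380

1/380


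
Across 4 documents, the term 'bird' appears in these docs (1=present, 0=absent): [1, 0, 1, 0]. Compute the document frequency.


Checking each document for 'bird':
Doc 1: present
Doc 2: absent
Doc 3: present
Doc 4: absent
df = sum of presences = 1 + 0 + 1 + 0 = 2

2


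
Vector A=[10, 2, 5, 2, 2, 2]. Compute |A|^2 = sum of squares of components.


|A|^2 = sum of squared components
A[0]^2 = 10^2 = 100
A[1]^2 = 2^2 = 4
A[2]^2 = 5^2 = 25
A[3]^2 = 2^2 = 4
A[4]^2 = 2^2 = 4
A[5]^2 = 2^2 = 4
Sum = 100 + 4 + 25 + 4 + 4 + 4 = 141

141


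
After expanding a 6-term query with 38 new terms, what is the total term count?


Original terms: 6
Expansion terms: 38
Total = 6 + 38 = 44

44


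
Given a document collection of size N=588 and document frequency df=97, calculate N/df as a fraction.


IDF ratio = N / df
= 588 / 97
= 588/97

588/97


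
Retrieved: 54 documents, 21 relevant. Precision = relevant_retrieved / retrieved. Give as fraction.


Precision = relevant_retrieved / total_retrieved
= 21 / 54
= 21 / (21 + 33)
= 7/18

7/18


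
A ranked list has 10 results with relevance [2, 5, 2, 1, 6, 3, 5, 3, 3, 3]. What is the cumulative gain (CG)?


Cumulative Gain = sum of relevance scores
Position 1: rel=2, running sum=2
Position 2: rel=5, running sum=7
Position 3: rel=2, running sum=9
Position 4: rel=1, running sum=10
Position 5: rel=6, running sum=16
Position 6: rel=3, running sum=19
Position 7: rel=5, running sum=24
Position 8: rel=3, running sum=27
Position 9: rel=3, running sum=30
Position 10: rel=3, running sum=33
CG = 33

33


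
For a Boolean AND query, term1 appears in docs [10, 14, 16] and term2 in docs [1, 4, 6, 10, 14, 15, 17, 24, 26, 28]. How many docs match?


Boolean AND: find intersection of posting lists
term1 docs: [10, 14, 16]
term2 docs: [1, 4, 6, 10, 14, 15, 17, 24, 26, 28]
Intersection: [10, 14]
|intersection| = 2

2


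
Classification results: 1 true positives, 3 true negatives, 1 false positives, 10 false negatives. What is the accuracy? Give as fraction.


Accuracy = (TP + TN) / (TP + TN + FP + FN)
TP + TN = 1 + 3 = 4
Total = 1 + 3 + 1 + 10 = 15
Accuracy = 4 / 15 = 4/15

4/15


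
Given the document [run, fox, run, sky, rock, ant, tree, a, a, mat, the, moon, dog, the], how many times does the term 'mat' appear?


Document has 14 words
Scanning for 'mat':
Found at positions: [9]
Count = 1

1


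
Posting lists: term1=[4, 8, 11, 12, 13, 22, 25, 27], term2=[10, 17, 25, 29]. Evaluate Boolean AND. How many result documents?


Boolean AND: find intersection of posting lists
term1 docs: [4, 8, 11, 12, 13, 22, 25, 27]
term2 docs: [10, 17, 25, 29]
Intersection: [25]
|intersection| = 1

1


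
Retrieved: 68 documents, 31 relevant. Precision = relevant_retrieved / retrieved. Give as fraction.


Precision = relevant_retrieved / total_retrieved
= 31 / 68
= 31 / (31 + 37)
= 31/68

31/68


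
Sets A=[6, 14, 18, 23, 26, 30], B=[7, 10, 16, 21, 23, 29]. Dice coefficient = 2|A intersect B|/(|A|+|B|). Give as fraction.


A intersect B = [23]
|A intersect B| = 1
|A| = 6, |B| = 6
Dice = 2*1 / (6+6)
= 2 / 12 = 1/6

1/6


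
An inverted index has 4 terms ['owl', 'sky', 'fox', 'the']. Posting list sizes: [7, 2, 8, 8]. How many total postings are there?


Summing posting list sizes:
'owl': 7 postings
'sky': 2 postings
'fox': 8 postings
'the': 8 postings
Total = 7 + 2 + 8 + 8 = 25

25


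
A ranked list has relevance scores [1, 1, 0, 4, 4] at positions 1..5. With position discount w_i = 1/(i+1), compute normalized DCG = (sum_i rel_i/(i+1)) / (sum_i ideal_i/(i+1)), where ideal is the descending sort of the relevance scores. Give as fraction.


Position discount weights w_i = 1/(i+1) for i=1..5:
Weights = [1/2, 1/3, 1/4, 1/5, 1/6]
Actual relevance: [1, 1, 0, 4, 4]
DCG = 1/2 + 1/3 + 0/4 + 4/5 + 4/6 = 23/10
Ideal relevance (sorted desc): [4, 4, 1, 1, 0]
Ideal DCG = 4/2 + 4/3 + 1/4 + 1/5 + 0/6 = 227/60
nDCG = DCG / ideal_DCG = 23/10 / 227/60 = 138/227

138/227


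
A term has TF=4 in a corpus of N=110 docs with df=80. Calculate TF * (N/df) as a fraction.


TF * (N/df)
= 4 * (110/80)
= 4 * 11/8
= 11/2

11/2


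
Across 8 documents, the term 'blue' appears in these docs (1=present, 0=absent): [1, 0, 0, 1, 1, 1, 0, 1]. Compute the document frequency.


Checking each document for 'blue':
Doc 1: present
Doc 2: absent
Doc 3: absent
Doc 4: present
Doc 5: present
Doc 6: present
Doc 7: absent
Doc 8: present
df = sum of presences = 1 + 0 + 0 + 1 + 1 + 1 + 0 + 1 = 5

5


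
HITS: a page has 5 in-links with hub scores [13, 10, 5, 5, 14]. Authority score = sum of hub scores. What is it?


Authority = sum of hub scores of in-linkers
In-link 1: hub score = 13
In-link 2: hub score = 10
In-link 3: hub score = 5
In-link 4: hub score = 5
In-link 5: hub score = 14
Authority = 13 + 10 + 5 + 5 + 14 = 47

47


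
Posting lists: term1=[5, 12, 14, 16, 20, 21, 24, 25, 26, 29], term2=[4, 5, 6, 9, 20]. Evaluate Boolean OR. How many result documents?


Boolean OR: find union of posting lists
term1 docs: [5, 12, 14, 16, 20, 21, 24, 25, 26, 29]
term2 docs: [4, 5, 6, 9, 20]
Union: [4, 5, 6, 9, 12, 14, 16, 20, 21, 24, 25, 26, 29]
|union| = 13

13


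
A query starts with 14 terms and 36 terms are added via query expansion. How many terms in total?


Original terms: 14
Expansion terms: 36
Total = 14 + 36 = 50

50


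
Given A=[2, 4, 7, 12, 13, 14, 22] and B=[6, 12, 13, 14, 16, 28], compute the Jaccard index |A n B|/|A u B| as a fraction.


A intersect B = [12, 13, 14]
|A intersect B| = 3
A union B = [2, 4, 6, 7, 12, 13, 14, 16, 22, 28]
|A union B| = 10
Jaccard = 3/10 = 3/10

3/10


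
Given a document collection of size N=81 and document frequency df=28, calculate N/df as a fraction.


IDF ratio = N / df
= 81 / 28
= 81/28

81/28


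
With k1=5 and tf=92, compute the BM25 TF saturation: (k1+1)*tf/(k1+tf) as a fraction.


BM25 TF component = (k1+1)*tf / (k1+tf)
k1 = 5, tf = 92
Numerator = (5+1)*92 = 552
Denominator = 5 + 92 = 97
= 552/97 = 552/97

552/97


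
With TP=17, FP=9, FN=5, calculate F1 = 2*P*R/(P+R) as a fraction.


F1 = 2 * P * R / (P + R)
P = TP/(TP+FP) = 17/26 = 17/26
R = TP/(TP+FN) = 17/22 = 17/22
2 * P * R = 2 * 17/26 * 17/22 = 289/286
P + R = 17/26 + 17/22 = 204/143
F1 = 289/286 / 204/143 = 17/24

17/24


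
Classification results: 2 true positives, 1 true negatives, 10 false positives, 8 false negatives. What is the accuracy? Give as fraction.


Accuracy = (TP + TN) / (TP + TN + FP + FN)
TP + TN = 2 + 1 = 3
Total = 2 + 1 + 10 + 8 = 21
Accuracy = 3 / 21 = 1/7

1/7


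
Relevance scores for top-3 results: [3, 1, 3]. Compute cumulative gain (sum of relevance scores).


Cumulative Gain = sum of relevance scores
Position 1: rel=3, running sum=3
Position 2: rel=1, running sum=4
Position 3: rel=3, running sum=7
CG = 7

7


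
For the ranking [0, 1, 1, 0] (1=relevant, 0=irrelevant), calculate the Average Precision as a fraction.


Computing P@k for each relevant position:
Position 1: not relevant
Position 2: relevant, P@2 = 1/2 = 1/2
Position 3: relevant, P@3 = 2/3 = 2/3
Position 4: not relevant
Sum of P@k = 1/2 + 2/3 = 7/6
AP = 7/6 / 2 = 7/12

7/12


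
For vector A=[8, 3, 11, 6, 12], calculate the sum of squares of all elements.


|A|^2 = sum of squared components
A[0]^2 = 8^2 = 64
A[1]^2 = 3^2 = 9
A[2]^2 = 11^2 = 121
A[3]^2 = 6^2 = 36
A[4]^2 = 12^2 = 144
Sum = 64 + 9 + 121 + 36 + 144 = 374

374


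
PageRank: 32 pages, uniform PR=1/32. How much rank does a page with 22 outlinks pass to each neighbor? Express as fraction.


Initial PR = 1/32 = 1/32
Outlinks = 22
Contribution per link = PR / outlinks
= 1/32 / 22
= 1/704

1/704


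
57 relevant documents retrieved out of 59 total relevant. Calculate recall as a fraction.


Recall = retrieved_relevant / total_relevant
= 57 / 59
= 57 / (57 + 2)
= 57/59

57/59


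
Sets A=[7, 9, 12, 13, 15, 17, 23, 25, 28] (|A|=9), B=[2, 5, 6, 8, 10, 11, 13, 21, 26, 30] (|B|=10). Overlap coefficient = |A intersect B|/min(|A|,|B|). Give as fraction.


A intersect B = [13]
|A intersect B| = 1
min(|A|, |B|) = min(9, 10) = 9
Overlap = 1 / 9 = 1/9

1/9


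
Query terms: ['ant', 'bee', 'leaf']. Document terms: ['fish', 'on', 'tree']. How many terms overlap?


Query terms: ['ant', 'bee', 'leaf']
Document terms: ['fish', 'on', 'tree']
Common terms: []
Overlap count = 0

0


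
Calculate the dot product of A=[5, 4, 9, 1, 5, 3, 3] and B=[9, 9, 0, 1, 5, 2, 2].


Dot product = sum of element-wise products
A[0]*B[0] = 5*9 = 45
A[1]*B[1] = 4*9 = 36
A[2]*B[2] = 9*0 = 0
A[3]*B[3] = 1*1 = 1
A[4]*B[4] = 5*5 = 25
A[5]*B[5] = 3*2 = 6
A[6]*B[6] = 3*2 = 6
Sum = 45 + 36 + 0 + 1 + 25 + 6 + 6 = 119

119


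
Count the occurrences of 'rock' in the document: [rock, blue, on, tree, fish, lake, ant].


Document has 7 words
Scanning for 'rock':
Found at positions: [0]
Count = 1

1


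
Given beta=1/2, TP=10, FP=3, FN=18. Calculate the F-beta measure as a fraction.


P = TP/(TP+FP) = 10/13 = 10/13
R = TP/(TP+FN) = 10/28 = 5/14
beta^2 = 1/2^2 = 1/4
(1 + beta^2) = 5/4
Numerator = (1+beta^2)*P*R = 125/364
Denominator = beta^2*P + R = 5/26 + 5/14 = 50/91
F_beta = 5/8

5/8


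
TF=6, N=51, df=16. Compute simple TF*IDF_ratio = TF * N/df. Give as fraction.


TF * (N/df)
= 6 * (51/16)
= 6 * 51/16
= 153/8

153/8


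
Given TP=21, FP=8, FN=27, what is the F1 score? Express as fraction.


F1 = 2 * P * R / (P + R)
P = TP/(TP+FP) = 21/29 = 21/29
R = TP/(TP+FN) = 21/48 = 7/16
2 * P * R = 2 * 21/29 * 7/16 = 147/232
P + R = 21/29 + 7/16 = 539/464
F1 = 147/232 / 539/464 = 6/11

6/11


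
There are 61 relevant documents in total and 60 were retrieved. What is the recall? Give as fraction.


Recall = retrieved_relevant / total_relevant
= 60 / 61
= 60 / (60 + 1)
= 60/61

60/61


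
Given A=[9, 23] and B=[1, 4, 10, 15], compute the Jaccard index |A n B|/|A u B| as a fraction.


A intersect B = []
|A intersect B| = 0
A union B = [1, 4, 9, 10, 15, 23]
|A union B| = 6
Jaccard = 0/6 = 0

0


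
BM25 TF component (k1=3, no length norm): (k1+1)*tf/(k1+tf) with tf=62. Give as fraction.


BM25 TF component = (k1+1)*tf / (k1+tf)
k1 = 3, tf = 62
Numerator = (3+1)*62 = 248
Denominator = 3 + 62 = 65
= 248/65 = 248/65

248/65


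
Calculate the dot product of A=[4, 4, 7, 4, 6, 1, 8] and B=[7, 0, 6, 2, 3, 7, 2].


Dot product = sum of element-wise products
A[0]*B[0] = 4*7 = 28
A[1]*B[1] = 4*0 = 0
A[2]*B[2] = 7*6 = 42
A[3]*B[3] = 4*2 = 8
A[4]*B[4] = 6*3 = 18
A[5]*B[5] = 1*7 = 7
A[6]*B[6] = 8*2 = 16
Sum = 28 + 0 + 42 + 8 + 18 + 7 + 16 = 119

119


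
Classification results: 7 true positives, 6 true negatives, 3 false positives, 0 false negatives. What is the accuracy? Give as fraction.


Accuracy = (TP + TN) / (TP + TN + FP + FN)
TP + TN = 7 + 6 = 13
Total = 7 + 6 + 3 + 0 = 16
Accuracy = 13 / 16 = 13/16

13/16


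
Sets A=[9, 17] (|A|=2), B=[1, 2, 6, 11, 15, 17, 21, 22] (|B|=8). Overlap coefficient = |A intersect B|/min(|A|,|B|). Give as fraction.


A intersect B = [17]
|A intersect B| = 1
min(|A|, |B|) = min(2, 8) = 2
Overlap = 1 / 2 = 1/2

1/2


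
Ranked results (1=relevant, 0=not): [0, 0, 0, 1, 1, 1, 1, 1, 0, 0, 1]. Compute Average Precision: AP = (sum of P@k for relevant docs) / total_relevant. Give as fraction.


Computing P@k for each relevant position:
Position 1: not relevant
Position 2: not relevant
Position 3: not relevant
Position 4: relevant, P@4 = 1/4 = 1/4
Position 5: relevant, P@5 = 2/5 = 2/5
Position 6: relevant, P@6 = 3/6 = 1/2
Position 7: relevant, P@7 = 4/7 = 4/7
Position 8: relevant, P@8 = 5/8 = 5/8
Position 9: not relevant
Position 10: not relevant
Position 11: relevant, P@11 = 6/11 = 6/11
Sum of P@k = 1/4 + 2/5 + 1/2 + 4/7 + 5/8 + 6/11 = 8907/3080
AP = 8907/3080 / 6 = 2969/6160

2969/6160


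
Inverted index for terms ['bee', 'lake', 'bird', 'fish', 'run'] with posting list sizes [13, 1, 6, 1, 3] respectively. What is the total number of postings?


Summing posting list sizes:
'bee': 13 postings
'lake': 1 postings
'bird': 6 postings
'fish': 1 postings
'run': 3 postings
Total = 13 + 1 + 6 + 1 + 3 = 24

24


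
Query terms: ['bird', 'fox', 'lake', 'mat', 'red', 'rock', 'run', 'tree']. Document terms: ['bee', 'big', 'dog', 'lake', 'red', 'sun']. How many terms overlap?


Query terms: ['bird', 'fox', 'lake', 'mat', 'red', 'rock', 'run', 'tree']
Document terms: ['bee', 'big', 'dog', 'lake', 'red', 'sun']
Common terms: ['lake', 'red']
Overlap count = 2

2


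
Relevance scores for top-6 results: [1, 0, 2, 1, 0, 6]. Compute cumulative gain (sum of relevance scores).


Cumulative Gain = sum of relevance scores
Position 1: rel=1, running sum=1
Position 2: rel=0, running sum=1
Position 3: rel=2, running sum=3
Position 4: rel=1, running sum=4
Position 5: rel=0, running sum=4
Position 6: rel=6, running sum=10
CG = 10

10


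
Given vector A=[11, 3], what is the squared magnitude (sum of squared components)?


|A|^2 = sum of squared components
A[0]^2 = 11^2 = 121
A[1]^2 = 3^2 = 9
Sum = 121 + 9 = 130

130


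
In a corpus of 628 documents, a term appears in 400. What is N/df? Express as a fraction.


IDF ratio = N / df
= 628 / 400
= 157/100

157/100


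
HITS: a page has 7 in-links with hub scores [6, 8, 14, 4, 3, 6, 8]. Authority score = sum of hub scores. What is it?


Authority = sum of hub scores of in-linkers
In-link 1: hub score = 6
In-link 2: hub score = 8
In-link 3: hub score = 14
In-link 4: hub score = 4
In-link 5: hub score = 3
In-link 6: hub score = 6
In-link 7: hub score = 8
Authority = 6 + 8 + 14 + 4 + 3 + 6 + 8 = 49

49


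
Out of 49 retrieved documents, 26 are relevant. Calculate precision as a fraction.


Precision = relevant_retrieved / total_retrieved
= 26 / 49
= 26 / (26 + 23)
= 26/49

26/49


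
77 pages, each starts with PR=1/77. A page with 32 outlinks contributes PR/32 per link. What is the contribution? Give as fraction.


Initial PR = 1/77 = 1/77
Outlinks = 32
Contribution per link = PR / outlinks
= 1/77 / 32
= 1/2464

1/2464


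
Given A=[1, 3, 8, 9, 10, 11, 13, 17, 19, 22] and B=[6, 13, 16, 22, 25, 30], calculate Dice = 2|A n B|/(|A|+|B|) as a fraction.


A intersect B = [13, 22]
|A intersect B| = 2
|A| = 10, |B| = 6
Dice = 2*2 / (10+6)
= 4 / 16 = 1/4

1/4


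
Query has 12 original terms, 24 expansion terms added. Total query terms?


Original terms: 12
Expansion terms: 24
Total = 12 + 24 = 36

36


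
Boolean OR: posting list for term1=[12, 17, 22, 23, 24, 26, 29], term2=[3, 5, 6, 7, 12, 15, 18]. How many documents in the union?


Boolean OR: find union of posting lists
term1 docs: [12, 17, 22, 23, 24, 26, 29]
term2 docs: [3, 5, 6, 7, 12, 15, 18]
Union: [3, 5, 6, 7, 12, 15, 17, 18, 22, 23, 24, 26, 29]
|union| = 13

13


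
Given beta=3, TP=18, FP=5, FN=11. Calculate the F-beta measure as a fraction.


P = TP/(TP+FP) = 18/23 = 18/23
R = TP/(TP+FN) = 18/29 = 18/29
beta^2 = 3^2 = 9
(1 + beta^2) = 10
Numerator = (1+beta^2)*P*R = 3240/667
Denominator = beta^2*P + R = 162/23 + 18/29 = 5112/667
F_beta = 45/71

45/71


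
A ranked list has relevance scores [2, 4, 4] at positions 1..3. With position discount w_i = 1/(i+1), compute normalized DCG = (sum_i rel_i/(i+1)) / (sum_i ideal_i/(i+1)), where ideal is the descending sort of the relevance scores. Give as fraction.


Position discount weights w_i = 1/(i+1) for i=1..3:
Weights = [1/2, 1/3, 1/4]
Actual relevance: [2, 4, 4]
DCG = 2/2 + 4/3 + 4/4 = 10/3
Ideal relevance (sorted desc): [4, 4, 2]
Ideal DCG = 4/2 + 4/3 + 2/4 = 23/6
nDCG = DCG / ideal_DCG = 10/3 / 23/6 = 20/23

20/23


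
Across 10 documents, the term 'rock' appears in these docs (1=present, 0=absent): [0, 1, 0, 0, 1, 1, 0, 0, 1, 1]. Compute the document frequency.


Checking each document for 'rock':
Doc 1: absent
Doc 2: present
Doc 3: absent
Doc 4: absent
Doc 5: present
Doc 6: present
Doc 7: absent
Doc 8: absent
Doc 9: present
Doc 10: present
df = sum of presences = 0 + 1 + 0 + 0 + 1 + 1 + 0 + 0 + 1 + 1 = 5

5


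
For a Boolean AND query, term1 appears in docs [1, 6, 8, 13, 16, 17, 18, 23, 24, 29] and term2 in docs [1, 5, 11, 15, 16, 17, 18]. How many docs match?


Boolean AND: find intersection of posting lists
term1 docs: [1, 6, 8, 13, 16, 17, 18, 23, 24, 29]
term2 docs: [1, 5, 11, 15, 16, 17, 18]
Intersection: [1, 16, 17, 18]
|intersection| = 4

4


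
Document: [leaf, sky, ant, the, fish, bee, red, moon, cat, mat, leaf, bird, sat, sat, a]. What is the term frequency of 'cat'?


Document has 15 words
Scanning for 'cat':
Found at positions: [8]
Count = 1

1


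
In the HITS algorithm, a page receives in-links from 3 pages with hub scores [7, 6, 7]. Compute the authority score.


Authority = sum of hub scores of in-linkers
In-link 1: hub score = 7
In-link 2: hub score = 6
In-link 3: hub score = 7
Authority = 7 + 6 + 7 = 20

20


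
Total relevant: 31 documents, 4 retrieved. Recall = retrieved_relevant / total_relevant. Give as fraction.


Recall = retrieved_relevant / total_relevant
= 4 / 31
= 4 / (4 + 27)
= 4/31

4/31


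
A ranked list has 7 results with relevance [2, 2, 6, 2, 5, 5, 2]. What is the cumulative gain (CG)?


Cumulative Gain = sum of relevance scores
Position 1: rel=2, running sum=2
Position 2: rel=2, running sum=4
Position 3: rel=6, running sum=10
Position 4: rel=2, running sum=12
Position 5: rel=5, running sum=17
Position 6: rel=5, running sum=22
Position 7: rel=2, running sum=24
CG = 24

24


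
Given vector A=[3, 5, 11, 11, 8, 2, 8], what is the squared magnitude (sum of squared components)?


|A|^2 = sum of squared components
A[0]^2 = 3^2 = 9
A[1]^2 = 5^2 = 25
A[2]^2 = 11^2 = 121
A[3]^2 = 11^2 = 121
A[4]^2 = 8^2 = 64
A[5]^2 = 2^2 = 4
A[6]^2 = 8^2 = 64
Sum = 9 + 25 + 121 + 121 + 64 + 4 + 64 = 408

408


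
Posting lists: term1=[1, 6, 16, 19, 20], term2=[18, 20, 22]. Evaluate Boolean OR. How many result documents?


Boolean OR: find union of posting lists
term1 docs: [1, 6, 16, 19, 20]
term2 docs: [18, 20, 22]
Union: [1, 6, 16, 18, 19, 20, 22]
|union| = 7

7


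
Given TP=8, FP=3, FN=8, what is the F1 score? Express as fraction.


F1 = 2 * P * R / (P + R)
P = TP/(TP+FP) = 8/11 = 8/11
R = TP/(TP+FN) = 8/16 = 1/2
2 * P * R = 2 * 8/11 * 1/2 = 8/11
P + R = 8/11 + 1/2 = 27/22
F1 = 8/11 / 27/22 = 16/27

16/27


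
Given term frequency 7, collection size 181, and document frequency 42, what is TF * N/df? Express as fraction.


TF * (N/df)
= 7 * (181/42)
= 7 * 181/42
= 181/6

181/6


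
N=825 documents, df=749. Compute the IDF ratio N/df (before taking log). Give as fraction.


IDF ratio = N / df
= 825 / 749
= 825/749

825/749


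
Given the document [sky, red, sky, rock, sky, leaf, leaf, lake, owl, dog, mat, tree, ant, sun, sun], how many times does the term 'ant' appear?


Document has 15 words
Scanning for 'ant':
Found at positions: [12]
Count = 1

1


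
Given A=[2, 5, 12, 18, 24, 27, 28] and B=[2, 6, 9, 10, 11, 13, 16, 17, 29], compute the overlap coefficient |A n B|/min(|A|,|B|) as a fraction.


A intersect B = [2]
|A intersect B| = 1
min(|A|, |B|) = min(7, 9) = 7
Overlap = 1 / 7 = 1/7

1/7


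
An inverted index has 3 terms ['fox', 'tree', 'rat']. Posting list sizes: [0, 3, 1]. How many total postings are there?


Summing posting list sizes:
'fox': 0 postings
'tree': 3 postings
'rat': 1 postings
Total = 0 + 3 + 1 = 4

4


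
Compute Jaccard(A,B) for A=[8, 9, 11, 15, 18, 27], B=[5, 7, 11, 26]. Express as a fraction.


A intersect B = [11]
|A intersect B| = 1
A union B = [5, 7, 8, 9, 11, 15, 18, 26, 27]
|A union B| = 9
Jaccard = 1/9 = 1/9

1/9


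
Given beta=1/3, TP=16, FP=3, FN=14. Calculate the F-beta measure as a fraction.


P = TP/(TP+FP) = 16/19 = 16/19
R = TP/(TP+FN) = 16/30 = 8/15
beta^2 = 1/3^2 = 1/9
(1 + beta^2) = 10/9
Numerator = (1+beta^2)*P*R = 256/513
Denominator = beta^2*P + R = 16/171 + 8/15 = 536/855
F_beta = 160/201

160/201


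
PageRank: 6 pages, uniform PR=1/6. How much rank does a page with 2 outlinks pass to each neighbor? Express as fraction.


Initial PR = 1/6 = 1/6
Outlinks = 2
Contribution per link = PR / outlinks
= 1/6 / 2
= 1/12

1/12


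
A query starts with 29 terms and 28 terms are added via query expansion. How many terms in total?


Original terms: 29
Expansion terms: 28
Total = 29 + 28 = 57

57


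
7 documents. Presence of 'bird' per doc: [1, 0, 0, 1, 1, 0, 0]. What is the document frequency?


Checking each document for 'bird':
Doc 1: present
Doc 2: absent
Doc 3: absent
Doc 4: present
Doc 5: present
Doc 6: absent
Doc 7: absent
df = sum of presences = 1 + 0 + 0 + 1 + 1 + 0 + 0 = 3

3


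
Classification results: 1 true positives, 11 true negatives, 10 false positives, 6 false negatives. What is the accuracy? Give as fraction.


Accuracy = (TP + TN) / (TP + TN + FP + FN)
TP + TN = 1 + 11 = 12
Total = 1 + 11 + 10 + 6 = 28
Accuracy = 12 / 28 = 3/7

3/7


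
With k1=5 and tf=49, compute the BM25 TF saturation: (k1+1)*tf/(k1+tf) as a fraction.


BM25 TF component = (k1+1)*tf / (k1+tf)
k1 = 5, tf = 49
Numerator = (5+1)*49 = 294
Denominator = 5 + 49 = 54
= 294/54 = 49/9

49/9


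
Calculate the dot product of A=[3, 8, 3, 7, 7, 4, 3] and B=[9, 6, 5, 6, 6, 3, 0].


Dot product = sum of element-wise products
A[0]*B[0] = 3*9 = 27
A[1]*B[1] = 8*6 = 48
A[2]*B[2] = 3*5 = 15
A[3]*B[3] = 7*6 = 42
A[4]*B[4] = 7*6 = 42
A[5]*B[5] = 4*3 = 12
A[6]*B[6] = 3*0 = 0
Sum = 27 + 48 + 15 + 42 + 42 + 12 + 0 = 186

186


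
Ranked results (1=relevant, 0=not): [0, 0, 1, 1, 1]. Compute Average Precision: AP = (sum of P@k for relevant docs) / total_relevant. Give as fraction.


Computing P@k for each relevant position:
Position 1: not relevant
Position 2: not relevant
Position 3: relevant, P@3 = 1/3 = 1/3
Position 4: relevant, P@4 = 2/4 = 1/2
Position 5: relevant, P@5 = 3/5 = 3/5
Sum of P@k = 1/3 + 1/2 + 3/5 = 43/30
AP = 43/30 / 3 = 43/90

43/90


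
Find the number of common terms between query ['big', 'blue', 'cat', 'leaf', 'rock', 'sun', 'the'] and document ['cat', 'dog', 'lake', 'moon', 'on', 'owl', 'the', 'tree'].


Query terms: ['big', 'blue', 'cat', 'leaf', 'rock', 'sun', 'the']
Document terms: ['cat', 'dog', 'lake', 'moon', 'on', 'owl', 'the', 'tree']
Common terms: ['cat', 'the']
Overlap count = 2

2


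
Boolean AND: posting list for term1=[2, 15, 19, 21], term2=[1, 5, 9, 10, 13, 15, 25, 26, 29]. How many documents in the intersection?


Boolean AND: find intersection of posting lists
term1 docs: [2, 15, 19, 21]
term2 docs: [1, 5, 9, 10, 13, 15, 25, 26, 29]
Intersection: [15]
|intersection| = 1

1


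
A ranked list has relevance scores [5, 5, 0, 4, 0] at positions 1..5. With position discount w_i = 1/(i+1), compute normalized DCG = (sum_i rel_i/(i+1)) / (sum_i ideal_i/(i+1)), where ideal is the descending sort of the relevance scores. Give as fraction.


Position discount weights w_i = 1/(i+1) for i=1..5:
Weights = [1/2, 1/3, 1/4, 1/5, 1/6]
Actual relevance: [5, 5, 0, 4, 0]
DCG = 5/2 + 5/3 + 0/4 + 4/5 + 0/6 = 149/30
Ideal relevance (sorted desc): [5, 5, 4, 0, 0]
Ideal DCG = 5/2 + 5/3 + 4/4 + 0/5 + 0/6 = 31/6
nDCG = DCG / ideal_DCG = 149/30 / 31/6 = 149/155

149/155


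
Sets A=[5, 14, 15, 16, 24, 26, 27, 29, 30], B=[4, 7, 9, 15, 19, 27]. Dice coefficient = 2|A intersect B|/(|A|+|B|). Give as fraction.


A intersect B = [15, 27]
|A intersect B| = 2
|A| = 9, |B| = 6
Dice = 2*2 / (9+6)
= 4 / 15 = 4/15

4/15


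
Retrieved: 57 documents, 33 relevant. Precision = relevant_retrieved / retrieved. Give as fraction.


Precision = relevant_retrieved / total_retrieved
= 33 / 57
= 33 / (33 + 24)
= 11/19

11/19


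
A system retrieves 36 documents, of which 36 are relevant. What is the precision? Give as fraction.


Precision = relevant_retrieved / total_retrieved
= 36 / 36
= 36 / (36 + 0)
= 1

1


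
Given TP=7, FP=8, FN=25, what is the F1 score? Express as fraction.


F1 = 2 * P * R / (P + R)
P = TP/(TP+FP) = 7/15 = 7/15
R = TP/(TP+FN) = 7/32 = 7/32
2 * P * R = 2 * 7/15 * 7/32 = 49/240
P + R = 7/15 + 7/32 = 329/480
F1 = 49/240 / 329/480 = 14/47

14/47


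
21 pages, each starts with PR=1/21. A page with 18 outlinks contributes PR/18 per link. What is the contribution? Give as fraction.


Initial PR = 1/21 = 1/21
Outlinks = 18
Contribution per link = PR / outlinks
= 1/21 / 18
= 1/378

1/378


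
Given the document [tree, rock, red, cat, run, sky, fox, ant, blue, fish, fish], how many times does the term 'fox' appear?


Document has 11 words
Scanning for 'fox':
Found at positions: [6]
Count = 1

1


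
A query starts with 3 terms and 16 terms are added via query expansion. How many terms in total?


Original terms: 3
Expansion terms: 16
Total = 3 + 16 = 19

19


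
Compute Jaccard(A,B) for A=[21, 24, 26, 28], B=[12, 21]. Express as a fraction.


A intersect B = [21]
|A intersect B| = 1
A union B = [12, 21, 24, 26, 28]
|A union B| = 5
Jaccard = 1/5 = 1/5

1/5


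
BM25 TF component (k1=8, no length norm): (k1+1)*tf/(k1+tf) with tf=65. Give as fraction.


BM25 TF component = (k1+1)*tf / (k1+tf)
k1 = 8, tf = 65
Numerator = (8+1)*65 = 585
Denominator = 8 + 65 = 73
= 585/73 = 585/73

585/73


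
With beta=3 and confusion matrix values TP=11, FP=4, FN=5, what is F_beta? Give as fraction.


P = TP/(TP+FP) = 11/15 = 11/15
R = TP/(TP+FN) = 11/16 = 11/16
beta^2 = 3^2 = 9
(1 + beta^2) = 10
Numerator = (1+beta^2)*P*R = 121/24
Denominator = beta^2*P + R = 33/5 + 11/16 = 583/80
F_beta = 110/159

110/159


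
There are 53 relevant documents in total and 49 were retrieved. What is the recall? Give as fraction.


Recall = retrieved_relevant / total_relevant
= 49 / 53
= 49 / (49 + 4)
= 49/53

49/53


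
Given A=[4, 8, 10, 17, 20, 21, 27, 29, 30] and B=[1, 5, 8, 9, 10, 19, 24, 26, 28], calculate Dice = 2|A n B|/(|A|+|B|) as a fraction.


A intersect B = [8, 10]
|A intersect B| = 2
|A| = 9, |B| = 9
Dice = 2*2 / (9+9)
= 4 / 18 = 2/9

2/9


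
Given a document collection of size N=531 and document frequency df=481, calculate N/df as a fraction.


IDF ratio = N / df
= 531 / 481
= 531/481

531/481


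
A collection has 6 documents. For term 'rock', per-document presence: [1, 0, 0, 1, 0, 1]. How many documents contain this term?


Checking each document for 'rock':
Doc 1: present
Doc 2: absent
Doc 3: absent
Doc 4: present
Doc 5: absent
Doc 6: present
df = sum of presences = 1 + 0 + 0 + 1 + 0 + 1 = 3

3


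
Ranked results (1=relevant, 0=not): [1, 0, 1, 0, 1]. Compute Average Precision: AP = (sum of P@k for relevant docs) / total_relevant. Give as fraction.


Computing P@k for each relevant position:
Position 1: relevant, P@1 = 1/1 = 1
Position 2: not relevant
Position 3: relevant, P@3 = 2/3 = 2/3
Position 4: not relevant
Position 5: relevant, P@5 = 3/5 = 3/5
Sum of P@k = 1 + 2/3 + 3/5 = 34/15
AP = 34/15 / 3 = 34/45

34/45


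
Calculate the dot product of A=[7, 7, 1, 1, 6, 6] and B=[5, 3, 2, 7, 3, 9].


Dot product = sum of element-wise products
A[0]*B[0] = 7*5 = 35
A[1]*B[1] = 7*3 = 21
A[2]*B[2] = 1*2 = 2
A[3]*B[3] = 1*7 = 7
A[4]*B[4] = 6*3 = 18
A[5]*B[5] = 6*9 = 54
Sum = 35 + 21 + 2 + 7 + 18 + 54 = 137

137


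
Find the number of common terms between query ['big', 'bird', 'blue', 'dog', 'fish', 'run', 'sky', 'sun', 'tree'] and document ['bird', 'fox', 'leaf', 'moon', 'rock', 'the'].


Query terms: ['big', 'bird', 'blue', 'dog', 'fish', 'run', 'sky', 'sun', 'tree']
Document terms: ['bird', 'fox', 'leaf', 'moon', 'rock', 'the']
Common terms: ['bird']
Overlap count = 1

1


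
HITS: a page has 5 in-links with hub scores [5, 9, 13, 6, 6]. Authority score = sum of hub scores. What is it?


Authority = sum of hub scores of in-linkers
In-link 1: hub score = 5
In-link 2: hub score = 9
In-link 3: hub score = 13
In-link 4: hub score = 6
In-link 5: hub score = 6
Authority = 5 + 9 + 13 + 6 + 6 = 39

39


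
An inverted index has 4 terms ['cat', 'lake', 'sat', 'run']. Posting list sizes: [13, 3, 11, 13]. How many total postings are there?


Summing posting list sizes:
'cat': 13 postings
'lake': 3 postings
'sat': 11 postings
'run': 13 postings
Total = 13 + 3 + 11 + 13 = 40

40


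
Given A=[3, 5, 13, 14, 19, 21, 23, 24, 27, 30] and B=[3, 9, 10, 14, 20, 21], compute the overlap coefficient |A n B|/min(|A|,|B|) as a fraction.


A intersect B = [3, 14, 21]
|A intersect B| = 3
min(|A|, |B|) = min(10, 6) = 6
Overlap = 3 / 6 = 1/2

1/2


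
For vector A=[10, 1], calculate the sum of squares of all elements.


|A|^2 = sum of squared components
A[0]^2 = 10^2 = 100
A[1]^2 = 1^2 = 1
Sum = 100 + 1 = 101

101


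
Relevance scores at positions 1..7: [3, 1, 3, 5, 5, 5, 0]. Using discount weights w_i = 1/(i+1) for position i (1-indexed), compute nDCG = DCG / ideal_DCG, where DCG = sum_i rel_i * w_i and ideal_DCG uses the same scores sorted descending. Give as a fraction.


Position discount weights w_i = 1/(i+1) for i=1..7:
Weights = [1/2, 1/3, 1/4, 1/5, 1/6, 1/7, 1/8]
Actual relevance: [3, 1, 3, 5, 5, 5, 0]
DCG = 3/2 + 1/3 + 3/4 + 5/5 + 5/6 + 5/7 + 0/8 = 431/84
Ideal relevance (sorted desc): [5, 5, 5, 3, 3, 1, 0]
Ideal DCG = 5/2 + 5/3 + 5/4 + 3/5 + 3/6 + 1/7 + 0/8 = 2797/420
nDCG = DCG / ideal_DCG = 431/84 / 2797/420 = 2155/2797

2155/2797


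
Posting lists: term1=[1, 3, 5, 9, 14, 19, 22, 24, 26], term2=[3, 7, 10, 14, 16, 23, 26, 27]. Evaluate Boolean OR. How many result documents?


Boolean OR: find union of posting lists
term1 docs: [1, 3, 5, 9, 14, 19, 22, 24, 26]
term2 docs: [3, 7, 10, 14, 16, 23, 26, 27]
Union: [1, 3, 5, 7, 9, 10, 14, 16, 19, 22, 23, 24, 26, 27]
|union| = 14

14


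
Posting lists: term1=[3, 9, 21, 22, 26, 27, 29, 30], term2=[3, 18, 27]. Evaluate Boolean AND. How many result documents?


Boolean AND: find intersection of posting lists
term1 docs: [3, 9, 21, 22, 26, 27, 29, 30]
term2 docs: [3, 18, 27]
Intersection: [3, 27]
|intersection| = 2

2


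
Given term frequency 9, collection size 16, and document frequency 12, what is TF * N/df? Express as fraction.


TF * (N/df)
= 9 * (16/12)
= 9 * 4/3
= 12

12


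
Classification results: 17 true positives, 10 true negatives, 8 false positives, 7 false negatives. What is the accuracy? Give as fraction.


Accuracy = (TP + TN) / (TP + TN + FP + FN)
TP + TN = 17 + 10 = 27
Total = 17 + 10 + 8 + 7 = 42
Accuracy = 27 / 42 = 9/14

9/14


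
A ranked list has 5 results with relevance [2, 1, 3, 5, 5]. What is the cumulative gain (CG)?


Cumulative Gain = sum of relevance scores
Position 1: rel=2, running sum=2
Position 2: rel=1, running sum=3
Position 3: rel=3, running sum=6
Position 4: rel=5, running sum=11
Position 5: rel=5, running sum=16
CG = 16

16


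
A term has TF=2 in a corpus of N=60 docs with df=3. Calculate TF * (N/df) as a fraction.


TF * (N/df)
= 2 * (60/3)
= 2 * 20
= 40

40


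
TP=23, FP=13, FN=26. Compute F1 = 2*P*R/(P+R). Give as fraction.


F1 = 2 * P * R / (P + R)
P = TP/(TP+FP) = 23/36 = 23/36
R = TP/(TP+FN) = 23/49 = 23/49
2 * P * R = 2 * 23/36 * 23/49 = 529/882
P + R = 23/36 + 23/49 = 1955/1764
F1 = 529/882 / 1955/1764 = 46/85

46/85


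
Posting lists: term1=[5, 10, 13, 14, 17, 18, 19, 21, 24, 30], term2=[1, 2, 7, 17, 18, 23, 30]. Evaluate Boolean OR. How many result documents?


Boolean OR: find union of posting lists
term1 docs: [5, 10, 13, 14, 17, 18, 19, 21, 24, 30]
term2 docs: [1, 2, 7, 17, 18, 23, 30]
Union: [1, 2, 5, 7, 10, 13, 14, 17, 18, 19, 21, 23, 24, 30]
|union| = 14

14


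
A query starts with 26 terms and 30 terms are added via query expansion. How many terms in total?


Original terms: 26
Expansion terms: 30
Total = 26 + 30 = 56

56


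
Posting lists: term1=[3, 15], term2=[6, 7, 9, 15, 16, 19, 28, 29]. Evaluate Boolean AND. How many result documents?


Boolean AND: find intersection of posting lists
term1 docs: [3, 15]
term2 docs: [6, 7, 9, 15, 16, 19, 28, 29]
Intersection: [15]
|intersection| = 1

1


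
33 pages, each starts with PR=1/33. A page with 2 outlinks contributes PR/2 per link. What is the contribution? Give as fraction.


Initial PR = 1/33 = 1/33
Outlinks = 2
Contribution per link = PR / outlinks
= 1/33 / 2
= 1/66

1/66
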